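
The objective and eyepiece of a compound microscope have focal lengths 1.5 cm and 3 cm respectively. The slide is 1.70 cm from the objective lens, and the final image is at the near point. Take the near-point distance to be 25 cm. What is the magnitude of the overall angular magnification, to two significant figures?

70

Objective: 1/d_i = 1/f_obj - 1/d_o = 1/1.5 - 1/1.70 = 0.07843 cm^-1, so d_i = 12.750 cm.
m_obj = -d_i/d_o = -12.750/1.70 = -7.500.
Eyepiece angular magnification (image at near point): M_eye = 1 + D/f_e = 1 + 25/3 = 9.333.
Overall M = m_obj x M_eye = (-7.500)(9.333) = -70.00.
|M| = 70.00.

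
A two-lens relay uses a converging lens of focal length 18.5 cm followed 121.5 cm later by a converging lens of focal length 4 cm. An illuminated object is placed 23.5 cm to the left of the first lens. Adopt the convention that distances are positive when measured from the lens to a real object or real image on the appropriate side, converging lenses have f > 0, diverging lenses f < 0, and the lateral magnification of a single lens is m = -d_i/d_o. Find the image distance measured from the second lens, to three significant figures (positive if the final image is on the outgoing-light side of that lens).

4.52 cm

First lens: d_i1 = 1/(1/18.5 - 1/23.5) = 86.950 cm.
The intermediate image is 86.950 cm to the right of lens 1, so d_o2 = L - d_i1 = 121.5 - 86.950 = 34.550 cm.
Second lens: d_i2 = 1/(1/4 - 1/(34.550)) = 4.524 cm.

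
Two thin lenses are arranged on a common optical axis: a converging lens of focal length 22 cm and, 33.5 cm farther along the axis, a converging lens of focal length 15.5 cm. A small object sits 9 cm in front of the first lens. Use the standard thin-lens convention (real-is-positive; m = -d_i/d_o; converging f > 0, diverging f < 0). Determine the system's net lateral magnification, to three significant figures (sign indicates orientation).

-0.789

First lens: d_i1 = 1/(1/22 - 1/9) = -15.231 cm.
m_1 = -(-15.231)/9 = 1.6923.
The intermediate image is virtual, 15.231 cm to the left of lens 1, so d_o2 = L - d_i1 = 33.5 - (-15.231) = 48.731 cm.
Second lens: d_i2 = 1/(1/15.5 - 1/(48.731)) = 22.730 cm.
m_2 = -(22.730)/(48.731) = -0.4664.
Overall magnification: m = m_1 m_2 = -0.7894.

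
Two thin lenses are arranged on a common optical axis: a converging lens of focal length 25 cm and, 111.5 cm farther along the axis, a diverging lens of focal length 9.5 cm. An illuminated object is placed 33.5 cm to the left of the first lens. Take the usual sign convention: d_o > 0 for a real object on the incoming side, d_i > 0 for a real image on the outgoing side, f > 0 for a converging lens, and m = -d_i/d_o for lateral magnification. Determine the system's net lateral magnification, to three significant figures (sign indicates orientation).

First lens: d_i1 = 1/(1/25 - 1/33.5) = 98.529 cm.
m_1 = -(98.529)/33.5 = -2.9412.
Object distance for lens 2: d_o2 = 111.5 - 98.529 = 12.971 cm.
Second lens: d_i2 = 1/(1/(-9.5) - 1/(12.971)) = -5.484 cm.
m_2 = -(-5.484)/(12.971) = 0.4228.
Overall magnification: m = m_1 m_2 = -1.2435.

-1.24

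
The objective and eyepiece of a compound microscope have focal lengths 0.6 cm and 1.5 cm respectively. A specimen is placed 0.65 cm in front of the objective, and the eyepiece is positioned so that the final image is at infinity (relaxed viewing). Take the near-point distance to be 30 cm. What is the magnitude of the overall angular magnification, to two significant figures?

Objective: 1/d_i = 1/f_obj - 1/d_o = 1/0.6 - 1/0.65 = 0.12821 cm^-1, so d_i = 7.800 cm.
m_obj = -d_i/d_o = -7.800/0.65 = -12.000.
Eyepiece angular magnification (image at infinity): M_eye = D/f_e = 30/1.5 = 20.000.
Overall M = m_obj x M_eye = (-12.000)(20.000) = -240.00.
|M| = 240.00.

240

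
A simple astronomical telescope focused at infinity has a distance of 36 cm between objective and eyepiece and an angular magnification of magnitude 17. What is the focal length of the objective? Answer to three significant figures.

In normal adjustment the tube length equals f_obj + f_eye and |M| = f_obj/f_eye.
So f_obj = 17 f_eye and 17 f_eye + f_eye = 36 cm, giving f_eye = 36/18 = 2.000 cm and f_obj = 34.000 cm.

34.0 cm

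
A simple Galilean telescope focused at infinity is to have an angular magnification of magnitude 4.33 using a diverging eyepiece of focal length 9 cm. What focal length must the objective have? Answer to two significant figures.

39 cm

|M| = f_obj/|f_eye|, so f_obj = |M| x |f_eye| = 4.33 x 9 = 38.970 cm.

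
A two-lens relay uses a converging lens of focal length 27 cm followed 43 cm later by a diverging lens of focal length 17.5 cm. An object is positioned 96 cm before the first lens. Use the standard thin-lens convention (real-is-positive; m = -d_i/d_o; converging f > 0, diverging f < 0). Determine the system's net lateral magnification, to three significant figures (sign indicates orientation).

First lens: d_i1 = 1/(1/27 - 1/96) = 37.565 cm.
m_1 = -(37.565)/96 = -0.3913.
Object distance for lens 2: d_o2 = 43 - 37.565 = 5.435 cm.
Second lens: d_i2 = 1/(1/(-17.5) - 1/(5.435)) = -4.147 cm.
m_2 = -(-4.147)/(5.435) = 0.7630.
The system's lateral magnification is m_1 m_2 = (-0.3913)(0.7630) = -0.2986.

-0.299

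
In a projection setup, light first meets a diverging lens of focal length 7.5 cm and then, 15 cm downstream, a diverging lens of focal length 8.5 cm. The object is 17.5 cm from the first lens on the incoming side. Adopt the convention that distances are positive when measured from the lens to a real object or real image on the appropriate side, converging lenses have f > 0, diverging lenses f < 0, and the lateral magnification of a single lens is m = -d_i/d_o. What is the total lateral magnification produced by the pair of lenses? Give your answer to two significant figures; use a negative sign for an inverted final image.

0.089

First lens: d_i1 = 1/(1/(-7.5) - 1/17.5) = -5.250 cm.
m_1 = -(-5.250)/17.5 = 0.3000.
The intermediate image is virtual, 5.250 cm to the left of lens 1, so d_o2 = L - d_i1 = 15 - (-5.250) = 20.250 cm.
Second lens: d_i2 = 1/(1/(-8.5) - 1/(20.250)) = -5.987 cm.
m_2 = -(-5.987)/(20.250) = 0.2957.
Total m = m_1 x m_2 = (0.3000)(0.2957) = 0.0887.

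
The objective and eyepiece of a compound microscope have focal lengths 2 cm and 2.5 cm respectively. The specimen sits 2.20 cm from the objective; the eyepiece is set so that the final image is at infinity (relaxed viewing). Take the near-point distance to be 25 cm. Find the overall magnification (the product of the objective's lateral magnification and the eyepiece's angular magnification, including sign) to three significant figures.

Objective: 1/d_i = 1/f_obj - 1/d_o = 1/2 - 1/2.20 = 0.04545 cm^-1, so d_i = 22.000 cm.
m_obj = -d_i/d_o = -22.000/2.20 = -10.000.
Eyepiece angular magnification (image at infinity): M_eye = D/f_e = 25/2.5 = 10.000.
Overall M = m_obj x M_eye = (-10.000)(10.000) = -100.00.

-100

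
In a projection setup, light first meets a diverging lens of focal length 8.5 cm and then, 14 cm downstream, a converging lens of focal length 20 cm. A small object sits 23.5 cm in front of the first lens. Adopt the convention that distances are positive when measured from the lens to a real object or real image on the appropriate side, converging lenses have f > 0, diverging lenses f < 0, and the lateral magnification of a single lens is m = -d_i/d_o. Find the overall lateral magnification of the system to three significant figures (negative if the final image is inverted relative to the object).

Lens 1: 1/d_i1 = 1/f_1 - 1/d_o1 = 1/(-8.5) - 1/23.5 = -0.16020 cm^-1, so d_i1 = -6.242 cm.
m_1 = -(-6.242)/23.5 = 0.2656.
With d_i1 < 0 the first image is virtual and lies on the object side; the object distance for lens 2 is d_o2 = 14 - (-6.242) = 20.242 cm.
Lens 2: 1/d_i2 = 1/f_2 - 1/d_o2 = 1/20 - 1/(20.242) = 0.00060 cm^-1, so d_i2 = 1671.613 cm.
m_2 = -(1671.613)/(20.242) = -82.5806.
Total m = m_1 x m_2 = (0.2656)(-82.5806) = -21.9355.

-21.9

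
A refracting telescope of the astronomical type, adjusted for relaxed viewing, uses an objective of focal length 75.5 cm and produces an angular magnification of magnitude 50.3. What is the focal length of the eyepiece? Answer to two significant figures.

1.5 cm

|M| = f_obj/f_eye, so f_eye = f_obj/|M| = 75.5/50.3 = 1.501 cm.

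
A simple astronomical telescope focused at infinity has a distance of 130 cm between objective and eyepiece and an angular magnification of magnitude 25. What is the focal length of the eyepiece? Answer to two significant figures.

In normal adjustment the tube length equals f_obj + f_eye and |M| = f_obj/f_eye.
So f_obj = 25 f_eye and 25 f_eye + f_eye = 130 cm, giving f_eye = 130/26 = 5.000 cm and f_obj = 125.000 cm.

5.0 cm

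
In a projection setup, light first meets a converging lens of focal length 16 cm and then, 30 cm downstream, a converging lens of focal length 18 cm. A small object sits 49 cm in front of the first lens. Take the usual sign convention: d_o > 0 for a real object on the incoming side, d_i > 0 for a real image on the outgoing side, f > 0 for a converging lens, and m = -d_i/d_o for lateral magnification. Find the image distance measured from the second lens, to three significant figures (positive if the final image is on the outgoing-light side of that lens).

-9.56 cm

Lens 1: 1/d_i1 = 1/f_1 - 1/d_o1 = 1/16 - 1/49 = 0.04209 cm^-1, so d_i1 = 23.758 cm.
The intermediate image is 23.758 cm to the right of lens 1, so d_o2 = L - d_i1 = 30 - 23.758 = 6.242 cm.
Lens 2: 1/d_i2 = 1/f_2 - 1/d_o2 = 1/18 - 1/(6.242) = -0.10464 cm^-1, so d_i2 = -9.557 cm.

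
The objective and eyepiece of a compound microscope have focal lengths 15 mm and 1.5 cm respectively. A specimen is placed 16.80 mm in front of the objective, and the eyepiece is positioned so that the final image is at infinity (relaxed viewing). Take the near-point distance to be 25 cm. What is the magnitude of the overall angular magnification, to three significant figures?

139

Convert to cm: f_obj = 15 mm = 1.5 cm; d_o = 16.80 mm = 1.68 cm.
Objective: 1/d_i = 1/f_obj - 1/d_o = 1/1.5 - 1/1.68 = 0.07143 cm^-1, so d_i = 14.000 cm.
m_obj = -d_i/d_o = -14.000/1.68 = -8.333.
Eyepiece angular magnification (image at infinity): M_eye = D/f_e = 25/1.5 = 16.667.
Overall M = m_obj x M_eye = (-8.333)(16.667) = -138.89.
|M| = 138.89.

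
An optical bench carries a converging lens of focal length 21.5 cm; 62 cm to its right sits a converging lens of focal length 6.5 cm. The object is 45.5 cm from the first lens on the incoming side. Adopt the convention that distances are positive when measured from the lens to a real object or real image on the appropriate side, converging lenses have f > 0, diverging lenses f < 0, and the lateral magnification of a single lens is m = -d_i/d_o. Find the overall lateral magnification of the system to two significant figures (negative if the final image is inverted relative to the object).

Lens 1: 1/d_i1 = 1/f_1 - 1/d_o1 = 1/21.5 - 1/45.5 = 0.02453 cm^-1, so d_i1 = 40.760 cm.
m_1 = -(40.760)/45.5 = -0.8958.
The intermediate image is 40.760 cm to the right of lens 1, so d_o2 = L - d_i1 = 62 - 40.760 = 21.240 cm.
Lens 2: 1/d_i2 = 1/f_2 - 1/d_o2 = 1/6.5 - 1/(21.240) = 0.10676 cm^-1, so d_i2 = 9.366 cm.
m_2 = -(9.366)/(21.240) = -0.4410.
Total m = m_1 x m_2 = (-0.8958)(-0.4410) = 0.3951.

0.40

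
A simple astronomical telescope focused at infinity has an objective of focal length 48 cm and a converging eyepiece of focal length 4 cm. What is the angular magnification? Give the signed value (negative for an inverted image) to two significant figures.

M = -f_obj/f_eye = -48/(4) = -12.000.

-12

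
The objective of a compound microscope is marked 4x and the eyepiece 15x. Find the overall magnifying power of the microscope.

60

The overall magnification of a compound microscope is the product of the objective and eyepiece magnifications:
M = M_obj x M_eye = 4 x 15 = 60.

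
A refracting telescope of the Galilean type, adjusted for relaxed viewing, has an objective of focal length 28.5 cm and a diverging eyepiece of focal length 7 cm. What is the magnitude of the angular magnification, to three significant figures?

|M| = f_obj/|f_eye| = 28.5/7 = 4.071.

4.07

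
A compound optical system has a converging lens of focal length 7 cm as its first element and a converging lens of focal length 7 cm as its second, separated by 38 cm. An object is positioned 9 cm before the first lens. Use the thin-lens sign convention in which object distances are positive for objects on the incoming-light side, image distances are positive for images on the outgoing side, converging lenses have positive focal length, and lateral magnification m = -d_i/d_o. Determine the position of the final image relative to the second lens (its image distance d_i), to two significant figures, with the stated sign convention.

First lens: d_i1 = 1/(1/7 - 1/9) = 31.500 cm.
That image sits 6.500 cm in front of the second lens, so d_o2 = 6.500 cm.
Second lens: d_i2 = 1/(1/7 - 1/(6.500)) = -91.000 cm.

-91 cm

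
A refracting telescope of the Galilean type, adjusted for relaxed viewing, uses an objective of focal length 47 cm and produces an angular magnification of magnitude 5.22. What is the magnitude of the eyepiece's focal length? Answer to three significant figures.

9.00 cm

|M| = f_obj/|f_eye|, so |f_eye| = f_obj/|M| = 47/5.22 = 9.004 cm.
(The eyepiece is diverging, so its signed focal length is -9.004 cm.)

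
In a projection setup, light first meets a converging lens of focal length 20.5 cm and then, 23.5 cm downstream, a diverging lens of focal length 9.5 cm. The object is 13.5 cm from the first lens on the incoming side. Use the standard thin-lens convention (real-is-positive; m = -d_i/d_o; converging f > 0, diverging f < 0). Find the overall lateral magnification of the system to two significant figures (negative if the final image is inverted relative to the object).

0.38

Lens 1: 1/d_i1 = 1/f_1 - 1/d_o1 = 1/20.5 - 1/13.5 = -0.02529 cm^-1, so d_i1 = -39.536 cm.
m_1 = -(-39.536)/13.5 = 2.9286.
With d_i1 < 0 the first image is virtual and lies on the object side; the object distance for lens 2 is d_o2 = 23.5 - (-39.536) = 63.036 cm.
Lens 2: 1/d_i2 = 1/f_2 - 1/d_o2 = 1/(-9.5) - 1/(63.036) = -0.12113 cm^-1, so d_i2 = -8.256 cm.
m_2 = -(-8.256)/(63.036) = 0.1310.
The system's lateral magnification is m_1 m_2 = (2.9286)(0.1310) = 0.3836.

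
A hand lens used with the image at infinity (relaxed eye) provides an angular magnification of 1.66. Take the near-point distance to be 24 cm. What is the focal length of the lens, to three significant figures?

14.5 cm

For the image at infinity, M = D/f.
f = D/M = 24/1.66 = 14.458 cm.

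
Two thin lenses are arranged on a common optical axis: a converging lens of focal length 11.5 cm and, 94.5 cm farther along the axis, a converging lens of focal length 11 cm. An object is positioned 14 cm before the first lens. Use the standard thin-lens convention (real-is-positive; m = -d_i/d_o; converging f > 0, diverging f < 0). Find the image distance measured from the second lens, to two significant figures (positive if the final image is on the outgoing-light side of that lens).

First lens: d_i1 = 1/(1/11.5 - 1/14) = 64.400 cm.
The intermediate image is 64.400 cm to the right of lens 1, so d_o2 = L - d_i1 = 94.5 - 64.400 = 30.100 cm.
Second lens: d_i2 = 1/(1/11 - 1/(30.100)) = 17.335 cm.

17 cm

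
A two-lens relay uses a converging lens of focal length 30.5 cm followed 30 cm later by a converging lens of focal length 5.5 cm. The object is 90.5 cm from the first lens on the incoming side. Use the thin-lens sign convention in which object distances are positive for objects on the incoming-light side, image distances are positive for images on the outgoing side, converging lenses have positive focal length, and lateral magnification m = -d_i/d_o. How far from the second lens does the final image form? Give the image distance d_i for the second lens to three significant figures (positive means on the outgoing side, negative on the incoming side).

Applying the thin-lens equation to the first lens, 1/30.5 = 1/90.5 + 1/d_i1, which gives d_i1 = 46.004 cm.
This image would form 46.004 cm past lens 1, i.e. 16.004 cm beyond lens 2, so it is a virtual object for lens 2: d_o2 = 30 - 46.004 = -16.004 cm.
Applying the thin-lens equation again with f_2 = 5.5 cm and d_o2 = -16.004 cm gives d_i2 = 4.093 cm.

4.09 cm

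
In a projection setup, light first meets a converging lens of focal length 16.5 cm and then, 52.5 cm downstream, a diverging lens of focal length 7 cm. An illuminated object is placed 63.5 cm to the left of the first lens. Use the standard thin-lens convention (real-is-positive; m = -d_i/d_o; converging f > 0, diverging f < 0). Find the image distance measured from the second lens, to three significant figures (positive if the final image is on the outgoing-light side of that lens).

-5.68 cm

First lens: d_i1 = 1/(1/16.5 - 1/63.5) = 22.293 cm.
That image sits 30.207 cm in front of the second lens, so d_o2 = 30.207 cm.
Second lens: d_i2 = 1/(1/(-7) - 1/(30.207)) = -5.683 cm.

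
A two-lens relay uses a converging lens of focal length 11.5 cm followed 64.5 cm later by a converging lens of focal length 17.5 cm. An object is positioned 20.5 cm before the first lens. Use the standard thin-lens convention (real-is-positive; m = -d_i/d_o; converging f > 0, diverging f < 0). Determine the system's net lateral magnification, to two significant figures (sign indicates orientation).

Lens 1: 1/d_i1 = 1/f_1 - 1/d_o1 = 1/11.5 - 1/20.5 = 0.03818 cm^-1, so d_i1 = 26.194 cm.
m_1 = -(26.194)/20.5 = -1.2778.
Object distance for lens 2: d_o2 = 64.5 - 26.194 = 38.306 cm.
Lens 2: 1/d_i2 = 1/f_2 - 1/d_o2 = 1/17.5 - 1/(38.306) = 0.03104 cm^-1, so d_i2 = 32.220 cm.
m_2 = -(32.220)/(38.306) = -0.8411.
Overall magnification: m = m_1 m_2 = 1.0748.

1.1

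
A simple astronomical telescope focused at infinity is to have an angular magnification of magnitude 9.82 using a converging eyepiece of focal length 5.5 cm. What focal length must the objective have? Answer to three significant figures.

54.0 cm

|M| = f_obj/|f_eye|, so f_obj = |M| x |f_eye| = 9.82 x 5.5 = 54.010 cm.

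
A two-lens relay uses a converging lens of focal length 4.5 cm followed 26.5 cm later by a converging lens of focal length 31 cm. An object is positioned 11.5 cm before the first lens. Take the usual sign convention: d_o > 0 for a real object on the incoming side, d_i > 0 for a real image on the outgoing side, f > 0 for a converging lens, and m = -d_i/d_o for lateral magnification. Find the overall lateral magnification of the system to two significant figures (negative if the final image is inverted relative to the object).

Lens 1: 1/d_i1 = 1/f_1 - 1/d_o1 = 1/4.5 - 1/11.5 = 0.13527 cm^-1, so d_i1 = 7.393 cm.
m_1 = -(7.393)/11.5 = -0.6429.
The intermediate image is 7.393 cm to the right of lens 1, so d_o2 = L - d_i1 = 26.5 - 7.393 = 19.107 cm.
Lens 2: 1/d_i2 = 1/f_2 - 1/d_o2 = 1/31 - 1/(19.107) = -0.02008 cm^-1, so d_i2 = -49.805 cm.
m_2 = -(-49.805)/(19.107) = 2.6066.
Overall magnification: m = m_1 m_2 = -1.6757.

-1.7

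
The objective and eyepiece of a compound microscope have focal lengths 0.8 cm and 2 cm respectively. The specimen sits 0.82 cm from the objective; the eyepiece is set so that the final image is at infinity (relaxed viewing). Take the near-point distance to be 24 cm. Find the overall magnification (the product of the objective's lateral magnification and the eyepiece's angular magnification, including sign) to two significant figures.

-480

Objective: 1/d_i = 1/f_obj - 1/d_o = 1/0.8 - 1/0.82 = 0.03049 cm^-1, so d_i = 32.800 cm.
m_obj = -d_i/d_o = -32.800/0.82 = -40.000.
Eyepiece angular magnification (image at infinity): M_eye = D/f_e = 24/2 = 12.000.
Overall M = m_obj x M_eye = (-40.000)(12.000) = -480.00.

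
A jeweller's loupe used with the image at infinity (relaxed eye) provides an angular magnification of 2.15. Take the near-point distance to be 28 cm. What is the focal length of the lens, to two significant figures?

For the image at infinity, M = D/f.
f = D/M = 28/2.15 = 13.023 cm.

13 cm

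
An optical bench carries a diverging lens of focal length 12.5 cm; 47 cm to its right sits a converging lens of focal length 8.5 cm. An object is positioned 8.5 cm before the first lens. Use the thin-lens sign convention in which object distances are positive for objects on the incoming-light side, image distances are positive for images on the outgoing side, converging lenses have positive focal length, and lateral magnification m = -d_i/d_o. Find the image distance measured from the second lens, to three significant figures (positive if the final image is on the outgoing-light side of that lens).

10.2 cm

First lens: d_i1 = 1/(1/(-12.5) - 1/8.5) = -5.060 cm.
With d_i1 < 0 the first image is virtual and lies on the object side; the object distance for lens 2 is d_o2 = 47 - (-5.060) = 52.060 cm.
Second lens: d_i2 = 1/(1/8.5 - 1/(52.060)) = 10.159 cm.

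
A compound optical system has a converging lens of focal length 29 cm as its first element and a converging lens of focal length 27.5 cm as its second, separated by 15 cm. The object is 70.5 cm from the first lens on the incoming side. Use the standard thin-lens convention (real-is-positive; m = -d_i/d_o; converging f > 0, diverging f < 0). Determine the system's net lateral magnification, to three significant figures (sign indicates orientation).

First lens: d_i1 = 1/(1/29 - 1/70.5) = 49.265 cm.
m_1 = -(49.265)/70.5 = -0.6988.
Since 49.265 cm > 15 cm, the first image lies past the second lens and serves as a virtual object: d_o2 = L - d_i1 = -34.265 cm.
Second lens: d_i2 = 1/(1/27.5 - 1/(-34.265)) = 15.256 cm.
m_2 = -(15.256)/(-34.265) = 0.4452.
Overall magnification: m = m_1 m_2 = -0.3111.

-0.311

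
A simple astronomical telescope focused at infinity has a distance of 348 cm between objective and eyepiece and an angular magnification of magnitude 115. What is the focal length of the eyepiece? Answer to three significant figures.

In normal adjustment the tube length equals f_obj + f_eye and |M| = f_obj/f_eye.
So f_obj = 115 f_eye and 115 f_eye + f_eye = 348 cm, giving f_eye = 348/116 = 3.000 cm and f_obj = 345.000 cm.

3.00 cm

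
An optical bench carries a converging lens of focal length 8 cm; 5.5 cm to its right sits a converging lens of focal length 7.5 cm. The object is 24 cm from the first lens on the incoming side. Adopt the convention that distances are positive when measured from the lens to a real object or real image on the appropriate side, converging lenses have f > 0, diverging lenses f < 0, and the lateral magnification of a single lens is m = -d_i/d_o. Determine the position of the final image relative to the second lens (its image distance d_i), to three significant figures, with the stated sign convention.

Lens 1: 1/d_i1 = 1/f_1 - 1/d_o1 = 1/8 - 1/24 = 0.08333 cm^-1, so d_i1 = 12.000 cm.
Since 12.000 cm > 5.5 cm, the first image lies past the second lens and serves as a virtual object: d_o2 = L - d_i1 = -6.500 cm.
Lens 2: 1/d_i2 = 1/f_2 - 1/d_o2 = 1/7.5 - 1/(-6.500) = 0.28718 cm^-1, so d_i2 = 3.482 cm.

3.48 cm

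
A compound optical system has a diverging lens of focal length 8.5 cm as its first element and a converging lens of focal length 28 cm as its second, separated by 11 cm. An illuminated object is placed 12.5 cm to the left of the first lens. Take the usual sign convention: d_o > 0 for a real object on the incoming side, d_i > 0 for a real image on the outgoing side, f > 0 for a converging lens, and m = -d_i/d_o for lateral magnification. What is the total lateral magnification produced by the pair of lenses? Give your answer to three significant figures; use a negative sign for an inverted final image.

0.949

First lens: d_i1 = 1/(1/(-8.5) - 1/12.5) = -5.060 cm.
m_1 = -(-5.060)/12.5 = 0.4048.
The intermediate image is virtual, 5.060 cm to the left of lens 1, so d_o2 = L - d_i1 = 11 - (-5.060) = 16.060 cm.
Second lens: d_i2 = 1/(1/28 - 1/(16.060)) = -37.659 cm.
m_2 = -(-37.659)/(16.060) = 2.3450.
Overall magnification: m = m_1 m_2 = 0.9492.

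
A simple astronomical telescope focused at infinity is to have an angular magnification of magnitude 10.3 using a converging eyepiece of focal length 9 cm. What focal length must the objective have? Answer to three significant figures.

92.7 cm

|M| = f_obj/|f_eye|, so f_obj = |M| x |f_eye| = 10.3 x 9 = 92.700 cm.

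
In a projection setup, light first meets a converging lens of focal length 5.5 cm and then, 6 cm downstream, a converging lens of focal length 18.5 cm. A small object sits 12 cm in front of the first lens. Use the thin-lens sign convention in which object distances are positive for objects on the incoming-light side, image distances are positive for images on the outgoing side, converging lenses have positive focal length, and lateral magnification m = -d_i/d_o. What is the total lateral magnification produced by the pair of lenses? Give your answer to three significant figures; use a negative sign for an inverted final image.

First lens: d_i1 = 1/(1/5.5 - 1/12) = 10.154 cm.
m_1 = -(10.154)/12 = -0.8462.
This image would form 10.154 cm past lens 1, i.e. 4.154 cm beyond lens 2, so it is a virtual object for lens 2: d_o2 = 6 - 10.154 = -4.154 cm.
Second lens: d_i2 = 1/(1/18.5 - 1/(-4.154)) = 3.392 cm.
m_2 = -(3.392)/(-4.154) = 0.8166.
Total m = m_1 x m_2 = (-0.8462)(0.8166) = -0.6910.

-0.691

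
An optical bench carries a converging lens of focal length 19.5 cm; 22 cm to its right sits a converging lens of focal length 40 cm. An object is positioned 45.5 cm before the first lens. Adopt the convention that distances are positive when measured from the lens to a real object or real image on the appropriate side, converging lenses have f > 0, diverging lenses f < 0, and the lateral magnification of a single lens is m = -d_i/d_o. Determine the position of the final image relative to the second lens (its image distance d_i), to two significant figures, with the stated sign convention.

9.3 cm

Lens 1: 1/d_i1 = 1/f_1 - 1/d_o1 = 1/19.5 - 1/45.5 = 0.02930 cm^-1, so d_i1 = 34.125 cm.
Since 34.125 cm > 22 cm, the first image lies past the second lens and serves as a virtual object: d_o2 = L - d_i1 = -12.125 cm.
Lens 2: 1/d_i2 = 1/f_2 - 1/d_o2 = 1/40 - 1/(-12.125) = 0.10747 cm^-1, so d_i2 = 9.305 cm.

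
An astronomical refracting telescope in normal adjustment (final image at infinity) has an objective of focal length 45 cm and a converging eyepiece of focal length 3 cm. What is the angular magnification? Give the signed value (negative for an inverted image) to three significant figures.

M = -f_obj/f_eye = -45/(3) = -15.000.

-15.0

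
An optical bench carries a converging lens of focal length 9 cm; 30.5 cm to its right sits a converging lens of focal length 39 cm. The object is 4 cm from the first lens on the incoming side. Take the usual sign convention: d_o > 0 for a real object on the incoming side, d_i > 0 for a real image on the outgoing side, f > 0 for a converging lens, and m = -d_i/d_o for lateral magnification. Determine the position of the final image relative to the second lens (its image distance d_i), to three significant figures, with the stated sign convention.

-1130 cm

First lens: d_i1 = 1/(1/9 - 1/4) = -7.200 cm.
With d_i1 < 0 the first image is virtual and lies on the object side; the object distance for lens 2 is d_o2 = 30.5 - (-7.200) = 37.700 cm.
Second lens: d_i2 = 1/(1/39 - 1/(37.700)) = -1131.000 cm.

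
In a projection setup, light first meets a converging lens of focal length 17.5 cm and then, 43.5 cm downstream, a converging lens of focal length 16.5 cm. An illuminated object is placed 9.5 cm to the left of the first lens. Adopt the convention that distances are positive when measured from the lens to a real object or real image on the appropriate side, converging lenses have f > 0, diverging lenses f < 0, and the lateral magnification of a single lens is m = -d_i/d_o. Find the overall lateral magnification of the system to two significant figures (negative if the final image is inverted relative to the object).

-0.76

Applying the thin-lens equation to the first lens, 1/17.5 = 1/9.5 + 1/d_i1, which gives d_i1 = -20.781 cm.
Its lateral magnification is m_1 = -d_i1/d_o1 = -(-20.781)/9.5 = 2.1875.
The intermediate image is virtual, 20.781 cm to the left of lens 1, so d_o2 = L - d_i1 = 43.5 - (-20.781) = 64.281 cm.
Applying the thin-lens equation again with f_2 = 16.5 cm and d_o2 = 64.281 cm gives d_i2 = 22.198 cm.
m_2 = -(22.198)/(64.281) = -0.3453.
Total m = m_1 x m_2 = (2.1875)(-0.3453) = -0.7554.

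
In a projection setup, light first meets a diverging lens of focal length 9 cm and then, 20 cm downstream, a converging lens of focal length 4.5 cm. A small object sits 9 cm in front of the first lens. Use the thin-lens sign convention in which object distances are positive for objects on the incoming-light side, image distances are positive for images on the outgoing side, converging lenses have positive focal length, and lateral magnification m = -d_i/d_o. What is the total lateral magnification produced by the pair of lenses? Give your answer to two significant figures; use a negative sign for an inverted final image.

-0.11

First lens: d_i1 = 1/(1/(-9) - 1/9) = -4.500 cm.
m_1 = -(-4.500)/9 = 0.5000.
The intermediate image is virtual, 4.500 cm to the left of lens 1, so d_o2 = L - d_i1 = 20 - (-4.500) = 24.500 cm.
Second lens: d_i2 = 1/(1/4.5 - 1/(24.500)) = 5.513 cm.
m_2 = -(5.513)/(24.500) = -0.2250.
The system's lateral magnification is m_1 m_2 = (0.5000)(-0.2250) = -0.1125.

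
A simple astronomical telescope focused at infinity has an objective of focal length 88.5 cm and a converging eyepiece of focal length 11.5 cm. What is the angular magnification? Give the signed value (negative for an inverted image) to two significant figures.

M = -f_obj/f_eye = -88.5/(11.5) = -7.696.

-7.7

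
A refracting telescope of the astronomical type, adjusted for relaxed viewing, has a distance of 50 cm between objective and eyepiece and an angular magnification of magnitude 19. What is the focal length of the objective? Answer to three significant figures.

In normal adjustment the tube length equals f_obj + f_eye and |M| = f_obj/f_eye.
So f_obj = 19 f_eye and 19 f_eye + f_eye = 50 cm, giving f_eye = 50/20 = 2.500 cm and f_obj = 47.500 cm.

47.5 cm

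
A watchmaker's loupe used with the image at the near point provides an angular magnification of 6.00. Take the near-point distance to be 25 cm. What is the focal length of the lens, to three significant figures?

5.00 cm

For the image at the near point, M = 1 + D/f.
f = D/(M - 1) = 25/(6.0 - 1) = 5.000 cm.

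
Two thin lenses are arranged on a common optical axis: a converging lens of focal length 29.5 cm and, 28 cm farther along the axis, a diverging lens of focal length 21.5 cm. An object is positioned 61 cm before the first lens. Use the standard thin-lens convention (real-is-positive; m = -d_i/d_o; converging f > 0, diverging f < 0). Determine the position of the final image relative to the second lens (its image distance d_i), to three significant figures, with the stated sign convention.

Lens 1: 1/d_i1 = 1/f_1 - 1/d_o1 = 1/29.5 - 1/61 = 0.01750 cm^-1, so d_i1 = 57.127 cm.
This image would form 57.127 cm past lens 1, i.e. 29.127 cm beyond lens 2, so it is a virtual object for lens 2: d_o2 = 28 - 57.127 = -29.127 cm.
Lens 2: 1/d_i2 = 1/f_2 - 1/d_o2 = 1/(-21.5) - 1/(-29.127) = -0.01218 cm^-1, so d_i2 = -82.107 cm.

-82.1 cm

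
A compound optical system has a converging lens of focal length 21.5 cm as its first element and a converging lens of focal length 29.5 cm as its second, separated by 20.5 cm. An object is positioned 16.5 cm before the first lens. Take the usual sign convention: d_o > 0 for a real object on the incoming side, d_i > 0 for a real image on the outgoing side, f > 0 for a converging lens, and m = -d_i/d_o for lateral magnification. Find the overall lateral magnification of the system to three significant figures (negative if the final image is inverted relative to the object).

-2.05

Lens 1: 1/d_i1 = 1/f_1 - 1/d_o1 = 1/21.5 - 1/16.5 = -0.01409 cm^-1, so d_i1 = -70.950 cm.
m_1 = -(-70.950)/16.5 = 4.3000.
With d_i1 < 0 the first image is virtual and lies on the object side; the object distance for lens 2 is d_o2 = 20.5 - (-70.950) = 91.450 cm.
Lens 2: 1/d_i2 = 1/f_2 - 1/d_o2 = 1/29.5 - 1/(91.450) = 0.02296 cm^-1, so d_i2 = 43.548 cm.
m_2 = -(43.548)/(91.450) = -0.4762.
The system's lateral magnification is m_1 m_2 = (4.3000)(-0.4762) = -2.0476.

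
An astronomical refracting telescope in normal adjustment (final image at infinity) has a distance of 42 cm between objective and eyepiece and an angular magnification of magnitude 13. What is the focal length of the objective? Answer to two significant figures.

In normal adjustment the tube length equals f_obj + f_eye and |M| = f_obj/f_eye.
So f_obj = 13 f_eye and 13 f_eye + f_eye = 42 cm, giving f_eye = 42/14 = 3.000 cm and f_obj = 39.000 cm.

39 cm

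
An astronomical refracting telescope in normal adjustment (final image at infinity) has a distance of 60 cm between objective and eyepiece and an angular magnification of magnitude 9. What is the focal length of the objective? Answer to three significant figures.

54.0 cm

In normal adjustment the tube length equals f_obj + f_eye and |M| = f_obj/f_eye.
So f_obj = 9 f_eye and 9 f_eye + f_eye = 60 cm, giving f_eye = 60/10 = 6.000 cm and f_obj = 54.000 cm.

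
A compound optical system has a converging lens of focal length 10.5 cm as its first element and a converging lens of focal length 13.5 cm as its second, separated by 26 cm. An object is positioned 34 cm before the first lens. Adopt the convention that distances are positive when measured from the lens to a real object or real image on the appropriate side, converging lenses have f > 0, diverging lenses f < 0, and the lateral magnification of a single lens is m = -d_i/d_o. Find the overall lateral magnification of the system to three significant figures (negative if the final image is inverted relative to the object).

-2.24

Applying the thin-lens equation to the first lens, 1/10.5 = 1/34 + 1/d_i1, which gives d_i1 = 15.191 cm.
Its lateral magnification is m_1 = -d_i1/d_o1 = -(15.191)/34 = -0.4468.
Object distance for lens 2: d_o2 = 26 - 15.191 = 10.809 cm.
Applying the thin-lens equation again with f_2 = 13.5 cm and d_o2 = 10.809 cm gives d_i2 = -54.213 cm.
m_2 = -(-54.213)/(10.809) = 5.0158.
Overall magnification: m = m_1 m_2 = -2.2411.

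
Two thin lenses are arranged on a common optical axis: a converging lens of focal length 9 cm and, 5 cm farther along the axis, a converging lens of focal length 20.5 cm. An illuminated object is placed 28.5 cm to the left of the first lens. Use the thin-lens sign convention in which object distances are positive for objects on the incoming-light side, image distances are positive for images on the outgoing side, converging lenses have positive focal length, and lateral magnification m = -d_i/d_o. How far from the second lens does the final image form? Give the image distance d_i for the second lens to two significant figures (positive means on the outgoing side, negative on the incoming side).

Applying the thin-lens equation to the first lens, 1/9 = 1/28.5 + 1/d_i1, which gives d_i1 = 13.154 cm.
This image would form 13.154 cm past lens 1, i.e. 8.154 cm beyond lens 2, so it is a virtual object for lens 2: d_o2 = 5 - 13.154 = -8.154 cm.
Applying the thin-lens equation again with f_2 = 20.5 cm and d_o2 = -8.154 cm gives d_i2 = 5.834 cm.

5.8 cm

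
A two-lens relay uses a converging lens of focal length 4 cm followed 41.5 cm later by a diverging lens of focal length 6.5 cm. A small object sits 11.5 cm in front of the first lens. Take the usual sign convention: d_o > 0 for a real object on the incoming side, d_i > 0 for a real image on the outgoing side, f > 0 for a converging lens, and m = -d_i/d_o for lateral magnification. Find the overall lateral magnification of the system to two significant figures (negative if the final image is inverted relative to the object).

-0.083

First lens: d_i1 = 1/(1/4 - 1/11.5) = 6.133 cm.
m_1 = -(6.133)/11.5 = -0.5333.
The intermediate image is 6.133 cm to the right of lens 1, so d_o2 = L - d_i1 = 41.5 - 6.133 = 35.367 cm.
Second lens: d_i2 = 1/(1/(-6.5) - 1/(35.367)) = -5.491 cm.
m_2 = -(-5.491)/(35.367) = 0.1553.
Overall magnification: m = m_1 m_2 = -0.0828.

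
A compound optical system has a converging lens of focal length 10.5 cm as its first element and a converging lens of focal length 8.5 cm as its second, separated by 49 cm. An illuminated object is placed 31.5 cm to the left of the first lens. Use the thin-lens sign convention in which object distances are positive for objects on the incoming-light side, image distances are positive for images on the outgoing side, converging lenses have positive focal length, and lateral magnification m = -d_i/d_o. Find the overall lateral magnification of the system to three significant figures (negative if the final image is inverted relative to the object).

First lens: d_i1 = 1/(1/10.5 - 1/31.5) = 15.750 cm.
m_1 = -(15.750)/31.5 = -0.5000.
The intermediate image is 15.750 cm to the right of lens 1, so d_o2 = L - d_i1 = 49 - 15.750 = 33.250 cm.
Second lens: d_i2 = 1/(1/8.5 - 1/(33.250)) = 11.419 cm.
m_2 = -(11.419)/(33.250) = -0.3434.
Total m = m_1 x m_2 = (-0.5000)(-0.3434) = 0.1717.

0.172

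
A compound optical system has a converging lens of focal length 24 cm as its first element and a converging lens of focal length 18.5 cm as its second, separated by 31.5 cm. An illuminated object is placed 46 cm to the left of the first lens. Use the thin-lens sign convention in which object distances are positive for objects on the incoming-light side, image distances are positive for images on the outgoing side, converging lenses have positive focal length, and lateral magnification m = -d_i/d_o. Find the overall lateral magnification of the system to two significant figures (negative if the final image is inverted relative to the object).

-0.54

First lens: d_i1 = 1/(1/24 - 1/46) = 50.182 cm.
m_1 = -(50.182)/46 = -1.0909.
This image would form 50.182 cm past lens 1, i.e. 18.682 cm beyond lens 2, so it is a virtual object for lens 2: d_o2 = 31.5 - 50.182 = -18.682 cm.
Second lens: d_i2 = 1/(1/18.5 - 1/(-18.682)) = 9.295 cm.
m_2 = -(9.295)/(-18.682) = 0.4976.
Total m = m_1 x m_2 = (-1.0909)(0.4976) = -0.5428.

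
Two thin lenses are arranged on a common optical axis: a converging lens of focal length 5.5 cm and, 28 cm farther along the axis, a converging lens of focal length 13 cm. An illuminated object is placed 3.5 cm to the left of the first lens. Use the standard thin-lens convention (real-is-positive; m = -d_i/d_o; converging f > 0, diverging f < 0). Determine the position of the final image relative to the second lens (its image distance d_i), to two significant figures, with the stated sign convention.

Applying the thin-lens equation to the first lens, 1/5.5 = 1/3.5 + 1/d_i1, which gives d_i1 = -9.625 cm.
The intermediate image is virtual, 9.625 cm to the left of lens 1, so d_o2 = L - d_i1 = 28 - (-9.625) = 37.625 cm.
Applying the thin-lens equation again with f_2 = 13 cm and d_o2 = 37.625 cm gives d_i2 = 19.863 cm.

20 cm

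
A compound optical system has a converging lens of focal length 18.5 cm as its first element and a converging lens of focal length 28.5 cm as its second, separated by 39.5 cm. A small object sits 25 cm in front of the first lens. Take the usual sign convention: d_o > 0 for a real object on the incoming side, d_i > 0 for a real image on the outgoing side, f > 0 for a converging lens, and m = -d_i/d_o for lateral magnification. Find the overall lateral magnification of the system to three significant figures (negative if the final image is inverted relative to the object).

First lens: d_i1 = 1/(1/18.5 - 1/25) = 71.154 cm.
m_1 = -(71.154)/25 = -2.8462.
Since 71.154 cm > 39.5 cm, the first image lies past the second lens and serves as a virtual object: d_o2 = L - d_i1 = -31.654 cm.
Second lens: d_i2 = 1/(1/28.5 - 1/(-31.654)) = 14.997 cm.
m_2 = -(14.997)/(-31.654) = 0.4738.
The system's lateral magnification is m_1 m_2 = (-2.8462)(0.4738) = -1.3485.

-1.35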